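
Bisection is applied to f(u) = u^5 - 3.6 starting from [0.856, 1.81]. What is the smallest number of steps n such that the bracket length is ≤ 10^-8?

Initial width b − a = 1.81 − 0.856 = 0.954000.
After n steps the width is (b−a)/2^n; need (b−a)/2^n ≤ 10^-8.
So n ≥ log₂(0.954000/10^-8) = log₂(95400000.0000) ≈ 26.5075.
Hence n = 27.

27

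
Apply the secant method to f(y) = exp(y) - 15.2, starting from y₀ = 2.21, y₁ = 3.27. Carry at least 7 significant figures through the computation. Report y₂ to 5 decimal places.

2.58506

Secant update: y_(k+1) = y_k − f(y_k)·(y_k − y_(k-1))/(f(y_k) − f(y_(k-1))).
f(y_0) = -6.084284, f(y_1) = 11.111339
y_2 = 3.270000 - (11.111339)·(3.270000 - 2.210000)/(11.111339 - (-6.084284)) = 2.585057; f(y_2) = -1.935953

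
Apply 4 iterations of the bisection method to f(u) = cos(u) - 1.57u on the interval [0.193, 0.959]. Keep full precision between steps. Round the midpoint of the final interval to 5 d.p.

0.55206

f(0.193000) = 0.678423, f(0.959000) = -0.931291 (opposite signs)
step 1: m = 0.576000, f(m) = -0.065672 < 0 → root in [0.193000, 0.576000]
step 2: m = 0.384500, f(m) = 0.323321 > 0 → root in [0.384500, 0.576000]
step 3: m = 0.480250, f(m) = 0.132887 > 0 → root in [0.480250, 0.576000]
step 4: m = 0.528125, f(m) = 0.034597 > 0 → root in [0.528125, 0.576000]
Midpoint of [0.528125, 0.576000] = 0.552062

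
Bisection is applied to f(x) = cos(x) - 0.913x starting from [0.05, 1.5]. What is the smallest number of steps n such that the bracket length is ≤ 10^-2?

Initial width b − a = 1.5 − 0.05 = 1.450000.
After n steps the width is (b−a)/2^n; need (b−a)/2^n ≤ 10^-2.
So n ≥ log₂(1.450000/10^-2) = log₂(145.0000) ≈ 7.1799.
Hence n = 8.

8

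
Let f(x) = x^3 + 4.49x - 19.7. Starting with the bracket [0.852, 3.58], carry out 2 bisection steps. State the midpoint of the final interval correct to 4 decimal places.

f(0.852000) = -15.256050, f(3.580000) = 42.256912 (opposite signs)
step 1: m = 2.216000, f(m) = 1.131854 > 0 → root in [0.852000, 2.216000]
step 2: m = 1.534000, f(m) = -9.202599 < 0 → root in [1.534000, 2.216000]
Midpoint of [1.534000, 2.216000] = 1.875000

1.8750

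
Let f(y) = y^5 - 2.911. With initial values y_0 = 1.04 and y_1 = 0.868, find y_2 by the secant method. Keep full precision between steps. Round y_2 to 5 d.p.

f(y_0) = -1.694347, f(y_1) = -2.418282
y_2 = 0.868000 - (-2.418282)·(0.868000 - 1.040000)/(-2.418282 - (-1.694347)) = 1.442561; f(y_2) = 3.335987

1.44256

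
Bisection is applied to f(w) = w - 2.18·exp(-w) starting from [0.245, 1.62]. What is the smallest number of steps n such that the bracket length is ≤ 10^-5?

Initial width b − a = 1.62 − 0.245 = 1.375000.
After n steps the width is (b−a)/2^n; need (b−a)/2^n ≤ 10^-5.
So n ≥ log₂(1.375000/10^-5) = log₂(137500.0000) ≈ 17.0691.
Hence n = 18.

18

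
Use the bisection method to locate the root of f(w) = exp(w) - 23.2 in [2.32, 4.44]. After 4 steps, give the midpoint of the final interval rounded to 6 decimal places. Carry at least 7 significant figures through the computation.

f(2.320000) = -13.024326, f(4.440000) = 61.574942 (opposite signs)
step 1: m = 3.380000, f(m) = 6.170771 > 0 → root in [2.320000, 3.380000]
step 2: m = 2.850000, f(m) = -5.912218 < 0 → root in [2.850000, 3.380000]
step 3: m = 3.115000, f(m) = -0.666570 < 0 → root in [3.115000, 3.380000]
step 4: m = 3.247500, f(m) = 2.525945 > 0 → root in [3.115000, 3.247500]
Midpoint of [3.115000, 3.247500] = 3.181250

3.181250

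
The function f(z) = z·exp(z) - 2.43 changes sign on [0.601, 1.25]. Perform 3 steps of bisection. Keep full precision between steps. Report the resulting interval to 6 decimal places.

f(0.601000) = -1.333811, f(1.250000) = 1.932929 (opposite signs)
step 1: m = 0.925500, f(m) = -0.094844 < 0 → root in [0.925500, 1.250000]
step 2: m = 1.087750, f(m) = 0.797995 > 0 → root in [0.925500, 1.087750]
step 3: m = 1.006625, f(m) = 0.324479 > 0 → root in [0.925500, 1.006625]

[0.925500, 1.006625]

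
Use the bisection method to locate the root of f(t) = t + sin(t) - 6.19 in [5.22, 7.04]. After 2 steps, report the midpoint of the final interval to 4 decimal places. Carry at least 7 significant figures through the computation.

f(5.220000) = -1.843908, f(7.040000) = 1.536609 (opposite signs)
step 1: m = 6.130000, f(m) = -0.212587 < 0 → root in [6.130000, 7.040000]
step 2: m = 6.585000, f(m) = 0.692253 > 0 → root in [6.130000, 6.585000]
Midpoint of [6.130000, 6.585000] = 6.357500

6.3575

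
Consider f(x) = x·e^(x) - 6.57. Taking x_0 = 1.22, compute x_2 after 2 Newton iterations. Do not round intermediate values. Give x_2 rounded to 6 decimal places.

f'(x) = (x + 1)·e^(x)
x_0 = 1.220000: f = -2.437631, f' = 7.519557 → x_1 = 1.220000 - (-2.437631)/(7.519557) = 1.544172
x_1 = 1.544172: f = 0.663045, f' = 11.917137 → x_2 = 1.544172 - (0.663045)/(11.917137) = 1.488534

1.488534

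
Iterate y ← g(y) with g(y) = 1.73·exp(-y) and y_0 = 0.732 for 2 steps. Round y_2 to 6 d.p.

0.752830

y_1 = g(0.732000) = 0.832037
y_2 = g(0.832037) = 0.752830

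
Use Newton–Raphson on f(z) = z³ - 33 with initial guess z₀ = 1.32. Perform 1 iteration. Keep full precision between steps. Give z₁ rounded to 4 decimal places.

7.1931

f'(z) = 3z²
z_0 = 1.320000: f = -30.700032, f' = 5.227200 → z_1 = 1.320000 - (-30.700032)/(5.227200) = 7.193131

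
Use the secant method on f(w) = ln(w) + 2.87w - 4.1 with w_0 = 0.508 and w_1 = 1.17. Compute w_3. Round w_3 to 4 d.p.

Secant update: w_(k+1) = w_k − f(w_k)·(w_k − w_(k-1))/(f(w_k) − f(w_(k-1))).
f(w_0) = -3.319314, f(w_1) = -0.585096
w_2 = 1.170000 - (-0.585096)·(1.170000 - 0.508000)/(-0.585096 - (-3.319314)) = 1.311662; f(w_2) = -0.064236
w_3 = 1.311662 - (-0.064236)·(1.311662 - 1.170000)/(-0.064236 - (-0.585096)) = 1.329132; f(w_3) = -0.000864

1.3291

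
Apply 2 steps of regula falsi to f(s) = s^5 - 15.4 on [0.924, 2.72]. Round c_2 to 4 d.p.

False-position update: c = (a·f(b) − b·f(a))/(f(b) − f(a)); replace the endpoint whose sign matches f(c).
f(0.924000) = -14.726465, f(2.720000) = 133.482797
step 1: c = 1.102455, f(c) = -13.771435 < 0 → new bracket [1.102455, 2.720000]
step 2: c = 1.253731, f(c) = -12.302431 < 0 → new bracket [1.253731, 2.720000]

1.2537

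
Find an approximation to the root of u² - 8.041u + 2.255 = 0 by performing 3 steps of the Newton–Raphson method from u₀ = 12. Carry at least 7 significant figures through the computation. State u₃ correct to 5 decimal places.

7.75228

f'(u) = 2u - 8.041
u_0 = 12.000000: f = 49.763000, f' = 15.959000 → u_1 = 12.000000 - (49.763000)/(15.959000) = 8.881822
u_1 = 8.881822: f = 9.723033, f' = 9.722644 → u_2 = 8.881822 - (9.723033)/(9.722644) = 7.881782
u_2 = 7.881782: f = 1.000080, f' = 7.722564 → u_3 = 7.881782 - (1.000080)/(7.722564) = 7.752281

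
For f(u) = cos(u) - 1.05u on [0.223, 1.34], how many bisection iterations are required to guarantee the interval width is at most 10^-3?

11

Initial width b − a = 1.34 − 0.223 = 1.117000.
After n steps the width is (b−a)/2^n; need (b−a)/2^n ≤ 10^-3.
So n ≥ log₂(1.117000/10^-3) = log₂(1117.0000) ≈ 10.1254.
Hence n = 11.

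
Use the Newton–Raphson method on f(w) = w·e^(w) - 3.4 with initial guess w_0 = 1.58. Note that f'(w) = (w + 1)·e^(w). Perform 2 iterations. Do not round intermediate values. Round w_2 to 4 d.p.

Newton update: w ← w − f(w)/f'(w).
w_0 = 1.580000: f = 4.270830, f' = 12.525786 → w_1 = 1.580000 - (4.270830)/(12.525786) = 1.239037
w_1 = 1.239037: f = 0.877511, f' = 7.729798 → w_2 = 1.239037 - (0.877511)/(7.729798) = 1.125514

1.1255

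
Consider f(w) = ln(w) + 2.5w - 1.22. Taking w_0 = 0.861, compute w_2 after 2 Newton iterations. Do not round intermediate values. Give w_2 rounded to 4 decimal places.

f'(w) = 1/w + 2.5
w_0 = 0.861000: f = 0.782839, f' = 3.661440 → w_1 = 0.861000 - (0.782839)/(3.661440) = 0.647194
w_1 = 0.647194: f = -0.037126, f' = 4.045133 → w_2 = 0.647194 - (-0.037126)/(4.045133) = 0.656371

0.6564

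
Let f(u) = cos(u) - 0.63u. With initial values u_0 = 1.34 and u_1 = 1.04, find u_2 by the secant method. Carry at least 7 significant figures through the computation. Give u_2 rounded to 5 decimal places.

f(u_0) = -0.615447, f(u_1) = -0.148980
u_2 = 1.040000 - (-0.148980)·(1.040000 - 1.340000)/(-0.148980 - (-0.615447)) = 0.944186; f(u_2) = -0.008435

0.94419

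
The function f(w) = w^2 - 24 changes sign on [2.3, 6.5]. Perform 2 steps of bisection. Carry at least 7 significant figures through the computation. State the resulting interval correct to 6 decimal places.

[4.400000, 5.450000]

f(2.300000) = -18.710000, f(6.500000) = 18.250000 (opposite signs)
step 1: m = 4.400000, f(m) = -4.640000 < 0 → root in [4.400000, 6.500000]
step 2: m = 5.450000, f(m) = 5.702500 > 0 → root in [4.400000, 5.450000]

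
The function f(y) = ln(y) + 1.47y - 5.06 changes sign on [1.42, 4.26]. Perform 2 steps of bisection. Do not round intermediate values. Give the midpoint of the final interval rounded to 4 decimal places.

f(1.420000) = -2.621943, f(4.260000) = 2.651469 (opposite signs)
step 1: m = 2.840000, f(m) = 0.158604 > 0 → root in [1.420000, 2.840000]
step 2: m = 2.130000, f(m) = -1.172778 < 0 → root in [2.130000, 2.840000]
Midpoint of [2.130000, 2.840000] = 2.485000

2.4850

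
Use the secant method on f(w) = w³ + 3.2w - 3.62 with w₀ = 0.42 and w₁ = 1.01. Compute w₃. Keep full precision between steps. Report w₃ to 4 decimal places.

0.9007

Secant update: w_(k+1) = w_k − f(w_k)·(w_k − w_(k-1))/(f(w_k) − f(w_(k-1))).
f(w_0) = -2.201912, f(w_1) = 0.642301
w_2 = 1.010000 - (0.642301)·(1.010000 - 0.420000)/(0.642301 - (-2.201912)) = 0.876762; f(w_2) = -0.140385
w_3 = 0.876762 - (-0.140385)·(0.876762 - 1.010000)/(-0.140385 - (0.642301)) = 0.900660; f(w_3) = -0.007284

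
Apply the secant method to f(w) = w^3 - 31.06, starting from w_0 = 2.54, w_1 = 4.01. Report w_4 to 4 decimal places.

3.1453

f(w_0) = -14.672936, f(w_1) = 33.421201
w_2 = 4.010000 - (33.421201)·(4.010000 - 2.540000)/(33.421201 - (-14.672936)) = 2.988479; f(w_2) = -4.369871
w_3 = 2.988479 - (-4.369871)·(2.988479 - 4.010000)/(-4.369871 - (33.421201)) = 3.106600; f(w_3) = -1.078317
w_4 = 3.106600 - (-1.078317)·(3.106600 - 2.988479)/(-1.078317 - (-4.369871)) = 3.145297; f(w_4) = 0.056073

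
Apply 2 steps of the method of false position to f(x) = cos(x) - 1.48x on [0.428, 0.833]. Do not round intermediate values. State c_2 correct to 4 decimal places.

False-position update: c = (a·f(b) − b·f(a))/(f(b) − f(a)); replace the endpoint whose sign matches f(c).
f(0.428000) = 0.276358, f(0.833000) = -0.560181
step 1: c = 0.561795, f(c) = 0.014843 > 0 → new bracket [0.561795, 0.833000]
step 2: c = 0.568796, f(c) = 0.000732 > 0 → new bracket [0.568796, 0.833000]

0.5688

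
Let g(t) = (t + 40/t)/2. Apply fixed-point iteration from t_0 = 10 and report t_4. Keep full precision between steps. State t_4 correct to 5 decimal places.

t_1 = g(10.000000) = 7.000000
t_2 = g(7.000000) = 6.357143
t_3 = g(6.357143) = 6.324639
t_4 = g(6.324639) = 6.324555

6.32456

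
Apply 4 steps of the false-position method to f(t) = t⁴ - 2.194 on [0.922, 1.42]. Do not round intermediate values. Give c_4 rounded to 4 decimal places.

1.2162

False-position update: c = (a·f(b) − b·f(a))/(f(b) − f(a)); replace the endpoint whose sign matches f(c).
f(0.922000) = -1.471357, f(1.420000) = 1.871869
step 1: c = 1.141170, f(c) = -0.498094 < 0 → new bracket [1.141170, 1.420000]
step 2: c = 1.199772, f(c) = -0.121977 < 0 → new bracket [1.199772, 1.420000]
step 3: c = 1.213245, f(c) = -0.027326 < 0 → new bracket [1.213245, 1.420000]
step 4: c = 1.216219, f(c) = -0.005997 < 0 → new bracket [1.216219, 1.420000]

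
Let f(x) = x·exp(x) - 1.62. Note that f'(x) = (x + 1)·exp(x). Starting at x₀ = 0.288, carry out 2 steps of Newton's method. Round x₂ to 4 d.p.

0.8003

Newton update: x ← x − f(x)/f'(x).
x_0 = 0.288000: f = -1.235878, f' = 1.717879 → x_1 = 0.288000 - (-1.235878)/(1.717879) = 1.007421
x_1 = 1.007421: f = 1.138850, f' = 5.497378 → x_2 = 1.007421 - (1.138850)/(5.497378) = 0.800258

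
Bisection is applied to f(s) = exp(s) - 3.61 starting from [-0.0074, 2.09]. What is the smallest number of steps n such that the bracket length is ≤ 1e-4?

Initial width b − a = 2.09 − -0.0074 = 2.097400.
After n steps the width is (b−a)/2^n; need (b−a)/2^n ≤ 1e-4.
So n ≥ log₂(2.097400/1e-4) = log₂(20974.0000) ≈ 14.3563.
Hence n = 15.

15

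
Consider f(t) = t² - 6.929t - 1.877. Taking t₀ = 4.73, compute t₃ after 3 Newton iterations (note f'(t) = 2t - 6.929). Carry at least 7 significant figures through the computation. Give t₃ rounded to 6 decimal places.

7.216102

Newton update: t ← t − f(t)/f'(t).
t_0 = 4.730000: f = -12.278270, f' = 2.531000 → t_1 = 4.730000 - (-12.278270)/(2.531000) = 9.581154
t_1 = 9.581154: f = 23.533692, f' = 12.233307 → t_2 = 9.581154 - (23.533692)/(12.233307) = 7.657415
t_2 = 7.657415: f = 3.700772, f' = 8.385829 → t_3 = 7.657415 - (3.700772)/(8.385829) = 7.216102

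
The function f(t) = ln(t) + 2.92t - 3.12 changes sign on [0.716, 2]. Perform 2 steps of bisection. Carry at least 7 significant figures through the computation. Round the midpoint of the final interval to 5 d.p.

f(0.716000) = -1.363355, f(2.000000) = 3.413147 (opposite signs)
step 1: m = 1.358000, f(m) = 1.151373 > 0 → root in [0.716000, 1.358000]
step 2: m = 1.037000, f(m) = -0.055628 < 0 → root in [1.037000, 1.358000]
Midpoint of [1.037000, 1.358000] = 1.197500

1.19750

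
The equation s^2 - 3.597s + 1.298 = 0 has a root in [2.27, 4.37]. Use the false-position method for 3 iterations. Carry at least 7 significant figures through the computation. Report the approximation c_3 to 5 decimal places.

3.15431

f(2.270000) = -1.714290, f(4.370000) = 4.676010
step 1: c = 2.833355, f(c) = -0.865677 < 0 → new bracket [2.833355, 4.370000]
step 2: c = 3.073397, f(c) = -0.311239 < 0 → new bracket [3.073397, 4.370000]
step 3: c = 3.154314, f(c) = -0.098370 < 0 → new bracket [3.154314, 4.370000]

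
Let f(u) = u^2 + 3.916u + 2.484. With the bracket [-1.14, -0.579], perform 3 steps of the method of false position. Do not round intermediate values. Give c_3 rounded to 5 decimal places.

-0.79646

False-position update: c = (a·f(b) − b·f(a))/(f(b) − f(a)); replace the endpoint whose sign matches f(c).
f(-1.140000) = -0.680640, f(-0.579000) = 0.551877
step 1: c = -0.830196, f(c) = -0.077822 < 0 → new bracket [-0.830196, -0.579000]
step 2: c = -0.799152, f(c) = -0.006834 < 0 → new bracket [-0.799152, -0.579000]
step 3: c = -0.796459, f(c) = -0.000586 < 0 → new bracket [-0.796459, -0.579000]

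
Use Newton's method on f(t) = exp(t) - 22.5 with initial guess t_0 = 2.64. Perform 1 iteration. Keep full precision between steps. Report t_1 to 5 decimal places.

f'(t) = exp(t)
t_0 = 2.640000: f = -8.486796, f' = 14.013204 → t_1 = 2.640000 - (-8.486796)/(14.013204) = 3.245629

3.24563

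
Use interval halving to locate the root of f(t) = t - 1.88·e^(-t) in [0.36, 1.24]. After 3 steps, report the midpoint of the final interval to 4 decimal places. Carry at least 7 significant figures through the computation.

f(0.360000) = -0.951631, f(1.240000) = 0.695958 (opposite signs)
step 1: m = 0.800000, f(m) = -0.044738 < 0 → root in [0.800000, 1.240000]
step 2: m = 1.020000, f(m) = 0.342082 > 0 → root in [0.800000, 1.020000]
step 3: m = 0.910000, f(m) = 0.153254 > 0 → root in [0.800000, 0.910000]
Midpoint of [0.800000, 0.910000] = 0.855000

0.8550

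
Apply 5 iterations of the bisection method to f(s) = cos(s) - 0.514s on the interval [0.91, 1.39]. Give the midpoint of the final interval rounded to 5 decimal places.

f(0.910000) = 0.146006, f(1.390000) = -0.534647 (opposite signs)
step 1: m = 1.150000, f(m) = -0.182613 < 0 → root in [0.910000, 1.150000]
step 2: m = 1.030000, f(m) = -0.014601 < 0 → root in [0.910000, 1.030000]
step 3: m = 0.970000, f(m) = 0.066720 > 0 → root in [0.970000, 1.030000]
step 4: m = 1.000000, f(m) = 0.026302 > 0 → root in [1.000000, 1.030000]
step 5: m = 1.015000, f(m) = 0.005910 > 0 → root in [1.015000, 1.030000]
Midpoint of [1.015000, 1.030000] = 1.022500

1.02250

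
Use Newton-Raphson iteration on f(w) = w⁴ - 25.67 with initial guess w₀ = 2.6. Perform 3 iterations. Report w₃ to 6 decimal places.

f'(w) = 4w³
w_0 = 2.600000: f = 20.027600, f' = 70.304000 → w_1 = 2.600000 - (20.027600)/(70.304000) = 2.315129
w_1 = 2.315129: f = 3.057674, f' = 49.634693 → w_2 = 2.315129 - (3.057674)/(49.634693) = 2.253525
w_2 = 2.253525: f = 0.119893, f' = 45.776980 → w_3 = 2.253525 - (0.119893)/(45.776980) = 2.250906

2.250906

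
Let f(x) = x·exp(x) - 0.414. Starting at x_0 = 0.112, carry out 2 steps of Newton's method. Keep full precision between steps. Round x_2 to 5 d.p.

Newton update: x ← x − f(x)/f'(x).
f'(x) = (x + 1)·exp(x)
x_0 = 0.112000: f = -0.288727, f' = 1.243786 → x_1 = 0.112000 - (-0.288727)/(1.243786) = 0.344135
x_1 = 0.344135: f = 0.071495, f' = 1.896265 → x_2 = 0.344135 - (0.071495)/(1.896265) = 0.306432

0.30643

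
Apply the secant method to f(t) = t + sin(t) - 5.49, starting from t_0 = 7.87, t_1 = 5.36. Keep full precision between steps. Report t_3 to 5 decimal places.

5.87972

f(t_0) = 3.379872, f(t_1) = -0.927527
t_2 = 5.360000 - (-0.927527)·(5.360000 - 7.870000)/(-0.927527 - (3.379872)) = 5.900487; f(t_2) = 0.037062
t_3 = 5.900487 - (0.037062)·(5.900487 - 5.360000)/(0.037062 - (-0.927527)) = 5.879720; f(t_3) = -0.002888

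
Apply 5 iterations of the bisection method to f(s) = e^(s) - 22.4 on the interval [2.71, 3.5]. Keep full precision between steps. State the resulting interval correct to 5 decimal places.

f(2.710000) = -7.370724, f(3.500000) = 10.715452 (opposite signs)
step 1: m = 3.105000, f(m) = -0.090781 < 0 → root in [3.105000, 3.500000]
step 2: m = 3.302500, f(m) = 4.780505 > 0 → root in [3.105000, 3.302500]
step 3: m = 3.203750, f(m) = 2.224700 > 0 → root in [3.105000, 3.203750]
step 4: m = 3.154375, f(m) = 1.038384 > 0 → root in [3.105000, 3.154375]
step 5: m = 3.129688, f(m) = 0.466833 > 0 → root in [3.105000, 3.129688]

[3.10500, 3.12969]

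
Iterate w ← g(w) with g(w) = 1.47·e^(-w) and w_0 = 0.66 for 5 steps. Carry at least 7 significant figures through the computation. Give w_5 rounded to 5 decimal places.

0.72851

w_1 = g(0.660000) = 0.759771
w_2 = g(0.759771) = 0.687627
w_3 = g(0.687627) = 0.739069
w_4 = g(0.739069) = 0.702011
w_5 = g(0.702011) = 0.728514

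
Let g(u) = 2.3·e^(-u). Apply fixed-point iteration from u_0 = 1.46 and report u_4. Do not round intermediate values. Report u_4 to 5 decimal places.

u_1 = g(1.460000) = 0.534143
u_2 = g(0.534143) = 1.348194
u_3 = g(1.348194) = 0.597331
u_4 = g(0.597331) = 1.265641

1.26564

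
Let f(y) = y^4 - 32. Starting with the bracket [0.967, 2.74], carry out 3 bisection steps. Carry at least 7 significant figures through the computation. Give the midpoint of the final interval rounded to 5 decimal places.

2.40756

f(0.967000) = -31.125609, f(2.740000) = 24.364058 (opposite signs)
step 1: m = 1.853500, f(m) = -20.197599 < 0 → root in [1.853500, 2.740000]
step 2: m = 2.296750, f(m) = -4.173736 < 0 → root in [2.296750, 2.740000]
step 3: m = 2.518375, f(m) = 8.223661 > 0 → root in [2.296750, 2.518375]
Midpoint of [2.296750, 2.518375] = 2.407563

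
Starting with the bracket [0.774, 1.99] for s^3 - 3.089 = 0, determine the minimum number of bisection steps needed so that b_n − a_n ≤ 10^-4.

14

Initial width b − a = 1.99 − 0.774 = 1.216000.
After n steps the width is (b−a)/2^n; need (b−a)/2^n ≤ 10^-4.
So n ≥ log₂(1.216000/10^-4) = log₂(12160.0000) ≈ 13.5699.
Hence n = 14.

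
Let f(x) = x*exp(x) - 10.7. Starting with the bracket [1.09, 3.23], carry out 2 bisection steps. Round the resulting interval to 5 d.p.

f(1.090000) = -7.458041, f(3.230000) = 70.953292 (opposite signs)
step 1: m = 2.160000, f(m) = 8.029657 > 0 → root in [1.090000, 2.160000]
step 2: m = 1.625000, f(m) = -2.447569 < 0 → root in [1.625000, 2.160000]

[1.62500, 2.16000]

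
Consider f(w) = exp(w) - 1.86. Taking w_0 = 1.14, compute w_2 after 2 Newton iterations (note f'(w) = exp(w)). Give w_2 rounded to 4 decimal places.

Newton update: w ← w − f(w)/f'(w).
w_0 = 1.140000: f = 1.266768, f' = 3.126768 → w_1 = 1.140000 - (1.266768)/(3.126768) = 0.734863
w_1 = 0.734863: f = 0.225197, f' = 2.085197 → w_2 = 0.734863 - (0.225197)/(2.085197) = 0.626865

0.6269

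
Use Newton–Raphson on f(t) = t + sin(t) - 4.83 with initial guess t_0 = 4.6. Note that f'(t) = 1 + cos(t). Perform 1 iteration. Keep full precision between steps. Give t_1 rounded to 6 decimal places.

5.978267

Newton update: t ← t − f(t)/f'(t).
t_0 = 4.600000: f = -1.223691, f' = 0.887847 → t_1 = 4.600000 - (-1.223691)/(0.887847) = 5.978267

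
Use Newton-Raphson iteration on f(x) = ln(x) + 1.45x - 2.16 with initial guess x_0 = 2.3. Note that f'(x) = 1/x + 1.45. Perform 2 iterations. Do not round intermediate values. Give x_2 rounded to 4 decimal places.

1.3050

Newton update: x ← x − f(x)/f'(x).
x_0 = 2.300000: f = 2.007909, f' = 1.884783 → x_1 = 2.300000 - (2.007909)/(1.884783) = 1.234673
x_1 = 1.234673: f = -0.158917, f' = 2.259931 → x_2 = 1.234673 - (-0.158917)/(2.259931) = 1.304993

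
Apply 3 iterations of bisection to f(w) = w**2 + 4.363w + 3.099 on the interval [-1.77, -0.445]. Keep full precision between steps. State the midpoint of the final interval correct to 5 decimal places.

f(-1.770000) = -1.490610, f(-0.445000) = 1.355490 (opposite signs)
step 1: m = -1.107500, f(m) = -0.506466 < 0 → root in [-1.107500, -0.445000]
step 2: m = -0.776250, f(m) = 0.314785 > 0 → root in [-1.107500, -0.776250]
step 3: m = -0.941875, f(m) = -0.123272 < 0 → root in [-0.941875, -0.776250]
Midpoint of [-0.941875, -0.776250] = -0.859063

-0.85906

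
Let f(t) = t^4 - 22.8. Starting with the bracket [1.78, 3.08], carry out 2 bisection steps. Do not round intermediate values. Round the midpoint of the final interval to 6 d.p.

f(1.780000) = -12.761241, f(3.080000) = 67.191785 (opposite signs)
step 1: m = 2.430000, f(m) = 12.067844 > 0 → root in [1.780000, 2.430000]
step 2: m = 2.105000, f(m) = -3.166017 < 0 → root in [2.105000, 2.430000]
Midpoint of [2.105000, 2.430000] = 2.267500

2.267500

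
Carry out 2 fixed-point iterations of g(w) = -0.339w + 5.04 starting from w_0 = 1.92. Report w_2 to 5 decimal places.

w_1 = g(1.920000) = 4.389120
w_2 = g(4.389120) = 3.552088

3.55209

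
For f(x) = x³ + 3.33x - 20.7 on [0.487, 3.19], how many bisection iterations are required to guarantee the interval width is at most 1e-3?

Initial width b − a = 3.19 − 0.487 = 2.703000.
After n steps the width is (b−a)/2^n; need (b−a)/2^n ≤ 1e-3.
So n ≥ log₂(2.703000/1e-3) = log₂(2703.0000) ≈ 11.4003.
Hence n = 12.

12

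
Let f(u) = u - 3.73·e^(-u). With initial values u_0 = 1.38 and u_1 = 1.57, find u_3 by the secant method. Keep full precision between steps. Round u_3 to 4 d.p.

1.1667

f(u_0) = 0.441612, f(u_1) = 0.793991
u_2 = 1.570000 - (0.793991)·(1.570000 - 1.380000)/(0.793991 - (0.441612)) = 1.141887; f(u_2) = -0.048790
u_3 = 1.141887 - (-0.048790)·(1.141887 - 1.570000)/(-0.048790 - (0.793991)) = 1.166671; f(u_3) = 0.005141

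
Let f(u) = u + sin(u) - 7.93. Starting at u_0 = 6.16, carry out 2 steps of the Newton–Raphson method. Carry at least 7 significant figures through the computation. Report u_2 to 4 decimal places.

7.1602

f'(u) = 1 + cos(u)
u_0 = 6.160000: f = -1.892874, f' = 1.992422 → u_1 = 6.160000 - (-1.892874)/(1.992422) = 7.110037
u_1 = 7.110037: f = -0.084161, f' = 1.677196 → u_2 = 7.110037 - (-0.084161)/(1.677196) = 7.160216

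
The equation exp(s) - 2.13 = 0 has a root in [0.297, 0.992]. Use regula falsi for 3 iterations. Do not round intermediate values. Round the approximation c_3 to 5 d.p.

0.75540

False-position update: c = (a·f(b) − b·f(a))/(f(b) − f(a)); replace the endpoint whose sign matches f(c).
f(0.297000) = -0.784185, f(0.992000) = 0.566622
step 1: c = 0.700469, f(c) = -0.115303 < 0 → new bracket [0.700469, 0.992000]
step 2: c = 0.749762, f(c) = -0.013503 < 0 → new bracket [0.749762, 0.992000]
step 3: c = 0.755401, f(c) = -0.001536 < 0 → new bracket [0.755401, 0.992000]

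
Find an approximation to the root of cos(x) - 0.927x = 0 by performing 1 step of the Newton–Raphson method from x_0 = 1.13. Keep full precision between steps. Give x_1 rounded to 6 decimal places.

Newton update: x ← x − f(x)/f'(x).
f'(x) = -sin(x) - 0.927
x_0 = 1.130000: f = -0.620850, f' = -1.831412 → x_1 = 1.130000 - (-0.620850)/(-1.831412) = 0.790999

0.790999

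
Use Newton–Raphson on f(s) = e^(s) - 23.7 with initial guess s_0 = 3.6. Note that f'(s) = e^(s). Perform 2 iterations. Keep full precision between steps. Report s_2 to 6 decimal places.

s_0 = 3.600000: f = 12.898234, f' = 36.598234 → s_1 = 3.600000 - (12.898234)/(36.598234) = 3.247572
s_1 = 3.247572: f = 2.027803, f' = 25.727803 → s_2 = 3.247572 - (2.027803)/(25.727803) = 3.168755

3.168755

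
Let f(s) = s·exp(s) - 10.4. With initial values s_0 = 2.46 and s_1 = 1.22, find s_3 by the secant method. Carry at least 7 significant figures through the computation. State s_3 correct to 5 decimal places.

f(s_0) = 18.393836, f(s_1) = -6.267631
s_2 = 1.220000 - (-6.267631)·(1.220000 - 2.460000)/(-6.267631 - (18.393836)) = 1.535142; f(s_2) = -3.273895
s_3 = 1.535142 - (-3.273895)·(1.535142 - 1.220000)/(-3.273895 - (-6.267631)) = 1.879775; f(s_3) = 1.916351

1.87978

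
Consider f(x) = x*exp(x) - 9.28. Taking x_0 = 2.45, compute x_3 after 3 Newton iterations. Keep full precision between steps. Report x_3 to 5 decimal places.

1.69960

f'(x) = (x+1)*exp(x)
x_0 = 2.450000: f = 19.111449, f' = 39.979796 → x_1 = 2.450000 - (19.111449)/(39.979796) = 1.971972
x_1 = 1.971972: f = 4.888292, f' = 21.353126 → x_2 = 1.971972 - (4.888292)/(21.353126) = 1.743046
x_2 = 1.743046: f = 0.681027, f' = 15.675751 → x_3 = 1.743046 - (0.681027)/(15.675751) = 1.699601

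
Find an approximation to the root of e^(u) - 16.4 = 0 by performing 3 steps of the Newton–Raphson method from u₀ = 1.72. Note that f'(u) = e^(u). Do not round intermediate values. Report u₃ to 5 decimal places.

Newton update: u ← u − f(u)/f'(u).
u_0 = 1.720000: f = -10.815472, f' = 5.584528 → u_1 = 1.720000 - (-10.815472)/(5.584528) = 3.656685
u_1 = 3.656685: f = 22.332724, f' = 38.732724 → u_2 = 3.656685 - (22.332724)/(38.732724) = 3.080099
u_2 = 3.080099: f = 5.360565, f' = 21.760565 → u_3 = 3.080099 - (5.360565)/(21.760565) = 2.833756

2.83376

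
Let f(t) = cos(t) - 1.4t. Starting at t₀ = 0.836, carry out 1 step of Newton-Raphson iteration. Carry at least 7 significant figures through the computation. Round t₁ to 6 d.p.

Newton update: t ← t − f(t)/f'(t).
f'(t) = -sin(t) - 1.4
t_0 = 0.836000: f = -0.499964, f' = -2.141967 → t_1 = 0.836000 - (-0.499964)/(-2.141967) = 0.602587

0.602587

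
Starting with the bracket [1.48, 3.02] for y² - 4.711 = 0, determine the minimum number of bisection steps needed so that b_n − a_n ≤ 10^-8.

Initial width b − a = 3.02 − 1.48 = 1.540000.
After n steps the width is (b−a)/2^n; need (b−a)/2^n ≤ 10^-8.
So n ≥ log₂(1.540000/10^-8) = log₂(154000000.0000) ≈ 27.1984.
Hence n = 28.

28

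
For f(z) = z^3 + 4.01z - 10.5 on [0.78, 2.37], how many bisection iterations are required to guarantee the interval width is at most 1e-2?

Initial width b − a = 2.37 − 0.78 = 1.590000.
After n steps the width is (b−a)/2^n; need (b−a)/2^n ≤ 1e-2.
So n ≥ log₂(1.590000/1e-2) = log₂(159.0000) ≈ 7.3129.
Hence n = 8.

8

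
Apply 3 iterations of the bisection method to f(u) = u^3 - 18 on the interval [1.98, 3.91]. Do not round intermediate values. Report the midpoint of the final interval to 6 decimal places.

2.583125

f(1.980000) = -10.237608, f(3.910000) = 41.776471 (opposite signs)
step 1: m = 2.945000, f(m) = 7.542059 > 0 → root in [1.980000, 2.945000]
step 2: m = 2.462500, f(m) = -3.067631 < 0 → root in [2.462500, 2.945000]
step 3: m = 2.703750, f(m) = 1.765126 > 0 → root in [2.462500, 2.703750]
Midpoint of [2.462500, 2.703750] = 2.583125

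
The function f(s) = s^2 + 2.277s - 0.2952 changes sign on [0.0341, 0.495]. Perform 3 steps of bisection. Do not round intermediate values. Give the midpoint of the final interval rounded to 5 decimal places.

f(0.034100) = -0.216391, f(0.495000) = 1.076940 (opposite signs)
step 1: m = 0.264550, f(m) = 0.377167 > 0 → root in [0.034100, 0.264550]
step 2: m = 0.149325, f(m) = 0.067111 > 0 → root in [0.034100, 0.149325]
step 3: m = 0.091713, f(m) = -0.077959 < 0 → root in [0.091713, 0.149325]
Midpoint of [0.091713, 0.149325] = 0.120519

0.12052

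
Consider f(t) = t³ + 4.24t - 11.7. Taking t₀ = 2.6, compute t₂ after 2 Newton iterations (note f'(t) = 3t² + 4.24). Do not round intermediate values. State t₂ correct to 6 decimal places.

1.688434

t_0 = 2.600000: f = 16.900000, f' = 24.520000 → t_1 = 2.600000 - (16.900000)/(24.520000) = 1.910767
t_1 = 1.910767: f = 3.377916, f' = 15.193088 → t_2 = 1.910767 - (3.377916)/(15.193088) = 1.688434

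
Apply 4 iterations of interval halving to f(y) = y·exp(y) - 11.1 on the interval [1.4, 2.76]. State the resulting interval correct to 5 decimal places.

[1.74000, 1.82500]

f(1.400000) = -5.422720, f(2.760000) = 32.507567 (opposite signs)
step 1: m = 2.080000, f(m) = 5.549295 > 0 → root in [1.400000, 2.080000]
step 2: m = 1.740000, f(m) = -1.186622 < 0 → root in [1.740000, 2.080000]
step 3: m = 1.910000, f(m) = 1.798400 > 0 → root in [1.740000, 1.910000]
step 4: m = 1.825000, f(m) = 0.220101 > 0 → root in [1.740000, 1.825000]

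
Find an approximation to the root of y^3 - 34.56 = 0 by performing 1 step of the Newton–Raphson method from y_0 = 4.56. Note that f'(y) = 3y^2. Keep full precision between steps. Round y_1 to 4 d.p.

Newton update: y ← y − f(y)/f'(y).
y_0 = 4.560000: f = 60.258816, f' = 62.380800 → y_1 = 4.560000 - (60.258816)/(62.380800) = 3.594017

3.5940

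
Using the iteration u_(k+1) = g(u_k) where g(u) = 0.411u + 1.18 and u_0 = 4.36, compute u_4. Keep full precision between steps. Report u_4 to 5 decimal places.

2.07064

u_1 = g(4.360000) = 2.971960
u_2 = g(2.971960) = 2.401476
u_3 = g(2.401476) = 2.167006
u_4 = g(2.167006) = 2.070640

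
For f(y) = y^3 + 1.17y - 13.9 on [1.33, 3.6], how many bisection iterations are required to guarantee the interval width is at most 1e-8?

Initial width b − a = 3.6 − 1.33 = 2.270000.
After n steps the width is (b−a)/2^n; need (b−a)/2^n ≤ 1e-8.
So n ≥ log₂(2.270000/1e-8) = log₂(227000000.0000) ≈ 27.7581.
Hence n = 28.

28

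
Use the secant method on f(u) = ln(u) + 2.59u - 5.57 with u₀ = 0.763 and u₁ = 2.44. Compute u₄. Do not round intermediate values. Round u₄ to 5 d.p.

1.90229

f(u_0) = -3.864327, f(u_1) = 1.641598
u_2 = 2.440000 - (1.641598)·(2.440000 - 0.763000)/(1.641598 - (-3.864327)) = 1.940000; f(u_2) = 0.117290
u_3 = 1.940000 - (0.117290)·(1.940000 - 2.440000)/(0.117290 - (1.641598)) = 1.901528; f(u_3) = -0.002386
u_4 = 1.901528 - (-0.002386)·(1.901528 - 1.940000)/(-0.002386 - (0.117290)) = 1.902295; f(u_4) = 0.000004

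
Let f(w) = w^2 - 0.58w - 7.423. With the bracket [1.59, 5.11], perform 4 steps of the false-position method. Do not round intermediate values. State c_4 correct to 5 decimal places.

3.01874

f(1.590000) = -5.817100, f(5.110000) = 15.725300
step 1: c = 2.540507, f(c) = -2.442320 < 0 → new bracket [2.540507, 5.110000]
step 2: c = 2.885930, f(c) = -0.768246 < 0 → new bracket [2.885930, 5.110000]
step 3: c = 2.989524, f(c) = -0.219669 < 0 → new bracket [2.989524, 5.110000]
step 4: c = 3.018737, f(c) = -0.061092 < 0 → new bracket [3.018737, 5.110000]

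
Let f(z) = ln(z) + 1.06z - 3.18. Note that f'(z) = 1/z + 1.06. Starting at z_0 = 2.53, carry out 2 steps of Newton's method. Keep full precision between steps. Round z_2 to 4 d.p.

z_0 = 2.530000: f = 0.430019, f' = 1.455257 → z_1 = 2.530000 - (0.430019)/(1.455257) = 2.234506
z_1 = 2.234506: f = -0.007403, f' = 1.507526 → z_2 = 2.234506 - (-0.007403)/(1.507526) = 2.239417

2.2394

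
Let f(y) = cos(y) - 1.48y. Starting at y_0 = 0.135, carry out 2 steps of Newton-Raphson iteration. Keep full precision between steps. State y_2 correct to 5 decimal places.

0.56978

f'(y) = -sin(y) - 1.48
y_0 = 0.135000: f = 0.791101, f' = -1.614590 → y_1 = 0.135000 - (0.791101)/(-1.614590) = 0.624970
y_1 = 0.624970: f = -0.113976, f' = -2.065073 → y_2 = 0.624970 - (-0.113976)/(-2.065073) = 0.569778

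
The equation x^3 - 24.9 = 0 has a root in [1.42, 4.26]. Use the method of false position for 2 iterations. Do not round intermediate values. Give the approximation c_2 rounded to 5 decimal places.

f(1.420000) = -22.036712, f(4.260000) = 52.408776
step 1: c = 2.260672, f(c) = -13.346519 < 0 → new bracket [2.260672, 4.260000]
step 2: c = 2.666481, f(c) = -5.940999 < 0 → new bracket [2.666481, 4.260000]

2.66648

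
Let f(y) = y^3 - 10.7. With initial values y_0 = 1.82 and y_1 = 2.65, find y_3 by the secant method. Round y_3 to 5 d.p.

2.18991

f(y_0) = -4.671432, f(y_1) = 7.909625
y_2 = 2.650000 - (7.909625)·(2.650000 - 1.820000)/(7.909625 - (-4.671432)) = 2.128185; f(y_2) = -1.061090
y_3 = 2.128185 - (-1.061090)·(2.128185 - 2.650000)/(-1.061090 - (7.909625)) = 2.189907; f(y_3) = -0.197880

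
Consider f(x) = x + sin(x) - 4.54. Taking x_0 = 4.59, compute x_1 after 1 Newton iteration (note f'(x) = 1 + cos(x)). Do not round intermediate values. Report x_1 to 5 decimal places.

5.66359

Newton update: x ← x − f(x)/f'(x).
x_0 = 4.590000: f = -0.942520, f' = 0.877916 → x_1 = 4.590000 - (-0.942520)/(0.877916) = 5.663587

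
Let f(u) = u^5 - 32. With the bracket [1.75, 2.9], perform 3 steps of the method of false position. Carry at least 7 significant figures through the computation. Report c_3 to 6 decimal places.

1.943801

f(1.750000) = -15.586914, f(2.900000) = 173.111490
step 1: c = 1.844993, f(c) = -10.621701 < 0 → new bracket [1.844993, 2.900000]
step 2: c = 1.905983, f(c) = -6.846687 < 0 → new bracket [1.905983, 2.900000]
step 3: c = 1.943801, f(c) = -4.250224 < 0 → new bracket [1.943801, 2.900000]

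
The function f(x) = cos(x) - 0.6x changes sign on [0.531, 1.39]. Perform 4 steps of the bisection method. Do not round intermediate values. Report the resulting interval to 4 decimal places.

f(0.531000) = 0.543701, f(1.390000) = -0.654187 (opposite signs)
step 1: m = 0.960500, f(m) = -0.003190 < 0 → root in [0.531000, 0.960500]
step 2: m = 0.745750, f(m) = 0.287129 > 0 → root in [0.745750, 0.960500]
step 3: m = 0.853125, f(m) = 0.145757 > 0 → root in [0.853125, 0.960500]
step 4: m = 0.906812, f(m) = 0.072172 > 0 → root in [0.906812, 0.960500]

[0.9068, 0.9605]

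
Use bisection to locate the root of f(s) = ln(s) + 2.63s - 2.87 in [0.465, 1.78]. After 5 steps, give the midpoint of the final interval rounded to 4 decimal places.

f(0.465000) = -2.412768, f(1.780000) = 2.388013 (opposite signs)
step 1: m = 1.122500, f(m) = 0.197733 > 0 → root in [0.465000, 1.122500]
step 2: m = 0.793750, f(m) = -1.013424 < 0 → root in [0.793750, 1.122500]
step 3: m = 0.958125, f(m) = -0.392908 < 0 → root in [0.958125, 1.122500]
step 4: m = 1.040313, f(m) = -0.094457 < 0 → root in [1.040313, 1.122500]
step 5: m = 1.081406, f(m) = 0.052361 > 0 → root in [1.040313, 1.081406]
Midpoint of [1.040313, 1.081406] = 1.060859

1.0609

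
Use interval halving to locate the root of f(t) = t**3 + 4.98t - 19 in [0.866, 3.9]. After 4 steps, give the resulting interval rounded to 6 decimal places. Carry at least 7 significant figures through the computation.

[2.003750, 2.193375]

f(0.866000) = -14.037858, f(3.900000) = 59.741000 (opposite signs)
step 1: m = 2.383000, f(m) = 6.399656 > 0 → root in [0.866000, 2.383000]
step 2: m = 1.624500, f(m) = -6.622934 < 0 → root in [1.624500, 2.383000]
step 3: m = 2.003750, f(m) = -0.976241 < 0 → root in [2.003750, 2.383000]
step 4: m = 2.193375, f(m) = 2.475102 > 0 → root in [2.003750, 2.193375]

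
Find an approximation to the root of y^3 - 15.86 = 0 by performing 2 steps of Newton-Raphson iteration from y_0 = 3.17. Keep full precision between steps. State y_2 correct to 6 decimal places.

f'(y) = 3y^2
y_0 = 3.170000: f = 15.995013, f' = 30.146700 → y_1 = 3.170000 - (15.995013)/(30.146700) = 2.639427
y_1 = 2.639427: f = 2.527774, f' = 20.899731 → y_2 = 2.639427 - (2.527774)/(20.899731) = 2.518480

2.518480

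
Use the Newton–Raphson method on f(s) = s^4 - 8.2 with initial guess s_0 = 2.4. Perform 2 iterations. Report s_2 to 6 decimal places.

1.738418

Newton update: s ← s − f(s)/f'(s).
f'(s) = 4s^3
s_0 = 2.400000: f = 24.977600, f' = 55.296000 → s_1 = 2.400000 - (24.977600)/(55.296000) = 1.948293
s_1 = 1.948293: f = 6.208439, f' = 29.581670 → s_2 = 1.948293 - (6.208439)/(29.581670) = 1.738418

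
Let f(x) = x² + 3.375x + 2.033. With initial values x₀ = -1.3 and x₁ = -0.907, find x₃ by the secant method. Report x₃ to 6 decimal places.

Secant update: x_(k+1) = x_k − f(x_k)·(x_k − x_(k-1))/(f(x_k) − f(x_(k-1))).
f(x_0) = -0.664500, f(x_1) = -0.205476
x_2 = -0.907000 - (-0.205476)·(-0.907000 - -1.300000)/(-0.205476 - (-0.664500)) = -0.731079; f(x_2) = 0.100085
x_3 = -0.731079 - (0.100085)·(-0.731079 - -0.907000)/(0.100085 - (-0.205476)) = -0.788701; f(x_3) = -0.006817

-0.788701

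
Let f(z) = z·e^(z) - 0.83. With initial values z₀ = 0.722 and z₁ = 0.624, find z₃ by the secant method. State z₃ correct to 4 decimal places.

f(z_0) = 0.656270, f(z_1) = 0.334620
z_2 = 0.624000 - (0.334620)·(0.624000 - 0.722000)/(0.334620 - (0.656270)) = 0.522048; f(z_2) = 0.049900
z_3 = 0.522048 - (0.049900)·(0.522048 - 0.624000)/(0.049900 - (0.334620)) = 0.504180; f(z_3) = 0.004735

0.5042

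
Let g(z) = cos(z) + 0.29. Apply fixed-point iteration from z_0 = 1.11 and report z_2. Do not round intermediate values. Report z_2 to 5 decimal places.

z_1 = g(1.110000) = 0.734662
z_2 = g(0.734662) = 1.032058

1.03206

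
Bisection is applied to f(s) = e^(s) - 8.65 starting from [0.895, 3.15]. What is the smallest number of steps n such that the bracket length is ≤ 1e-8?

Initial width b − a = 3.15 − 0.895 = 2.255000.
After n steps the width is (b−a)/2^n; need (b−a)/2^n ≤ 1e-8.
So n ≥ log₂(2.255000/1e-8) = log₂(225500000.0000) ≈ 27.7486.
Hence n = 28.

28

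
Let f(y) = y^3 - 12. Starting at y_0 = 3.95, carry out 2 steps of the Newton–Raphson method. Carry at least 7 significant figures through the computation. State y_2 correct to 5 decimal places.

2.40549

Newton update: y ← y − f(y)/f'(y).
f'(y) = 3y^2
y_0 = 3.950000: f = 49.629875, f' = 46.807500 → y_1 = 3.950000 - (49.629875)/(46.807500) = 2.889703
y_1 = 2.889703: f = 12.130116, f' = 25.051142 → y_2 = 2.889703 - (12.130116)/(25.051142) = 2.405488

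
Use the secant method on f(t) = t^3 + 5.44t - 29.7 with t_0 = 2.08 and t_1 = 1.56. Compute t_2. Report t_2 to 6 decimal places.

Secant update: t_(k+1) = t_k − f(t_k)·(t_k − t_(k-1))/(f(t_k) − f(t_(k-1))).
f(t_0) = -9.385888, f(t_1) = -17.417184
t_2 = 1.560000 - (-17.417184)·(1.560000 - 2.080000)/(-17.417184 - (-9.385888)) = 2.687705; f(t_2) = 4.336456

2.687705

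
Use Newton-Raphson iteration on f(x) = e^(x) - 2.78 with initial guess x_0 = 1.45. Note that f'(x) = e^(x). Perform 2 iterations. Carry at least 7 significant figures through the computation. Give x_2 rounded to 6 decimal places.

1.025541

x_0 = 1.450000: f = 1.483115, f' = 4.263115 → x_1 = 1.450000 - (1.483115)/(4.263115) = 1.102105
x_1 = 1.102105: f = 0.230498, f' = 3.010498 → x_2 = 1.102105 - (0.230498)/(3.010498) = 1.025541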